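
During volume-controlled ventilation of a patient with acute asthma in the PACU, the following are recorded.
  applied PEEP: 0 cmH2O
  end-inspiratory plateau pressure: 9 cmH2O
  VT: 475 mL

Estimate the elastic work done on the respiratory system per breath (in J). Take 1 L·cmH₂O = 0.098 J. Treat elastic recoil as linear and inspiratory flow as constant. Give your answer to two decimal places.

0.21

Elastic work ≈ ½ × (Pplat − PEEP) × Vt = 0.5 × (9 − 0) × 0.475 L = 0.5 × 9.0 × 0.475 = 2.138 L·cmH2O.
× 0.098 J/(L·cmH2O) → 0.2095 J.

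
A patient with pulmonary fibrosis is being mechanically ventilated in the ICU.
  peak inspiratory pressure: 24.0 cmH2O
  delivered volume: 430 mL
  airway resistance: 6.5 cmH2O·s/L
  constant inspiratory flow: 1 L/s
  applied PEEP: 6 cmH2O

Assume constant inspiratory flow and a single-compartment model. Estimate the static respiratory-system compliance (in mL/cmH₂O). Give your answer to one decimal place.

37.4

Equation of motion (constant flow): PIP = Vt/C + R·V̇ + PEEP.
Vt/C = PIP − R·V̇ − PEEP = 24.0 − 6.5×1 − 6 = 24.0 − 6.5 − 6 = 11.5 cmH2O.
C = Vt / 11.5 = 430 / 11.5 = 37.391 mL/cmH2O.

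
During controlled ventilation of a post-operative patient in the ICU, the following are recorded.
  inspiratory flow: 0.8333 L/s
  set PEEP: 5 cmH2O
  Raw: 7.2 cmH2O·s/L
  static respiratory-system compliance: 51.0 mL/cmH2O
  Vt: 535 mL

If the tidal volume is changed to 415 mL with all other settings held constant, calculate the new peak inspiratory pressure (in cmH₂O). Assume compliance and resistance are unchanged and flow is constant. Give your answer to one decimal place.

PIP = Vt/C + R·V̇ + PEEP (constant-flow equation of motion).
Only the elastic term changes: ΔPIP = ΔVt / C = (415 − 535) / 51.0 = -2.353 cmH2O.
Original PIP = 535/51.0 + 7.2×0.8333 + 5 = 21.49 cmH2O; new PIP = 21.49 + (-2.353) = 19.137 cmH2O.

19.1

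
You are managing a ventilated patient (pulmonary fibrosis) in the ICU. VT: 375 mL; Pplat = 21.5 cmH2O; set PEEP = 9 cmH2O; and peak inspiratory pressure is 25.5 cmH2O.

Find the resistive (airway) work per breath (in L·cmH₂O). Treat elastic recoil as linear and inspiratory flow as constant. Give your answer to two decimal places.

1.50

With constant inspiratory flow the resistive pressure is constant at PIP − Pplat = 25.5 − 21.5 = 4.0 cmH2O, so resistive work = 4.0 × 0.375 = 1.5 L·cmH2O.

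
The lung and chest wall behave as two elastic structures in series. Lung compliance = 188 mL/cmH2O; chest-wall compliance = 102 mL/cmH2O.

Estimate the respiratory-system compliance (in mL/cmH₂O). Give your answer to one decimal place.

66.1

Lung and chest wall are elastances in series: 1/Crs = 1/CL + 1/Ccw.
1/Crs = 1/188 + 1/102 = 0.01512.
Crs = 66.138 mL/cmH2O.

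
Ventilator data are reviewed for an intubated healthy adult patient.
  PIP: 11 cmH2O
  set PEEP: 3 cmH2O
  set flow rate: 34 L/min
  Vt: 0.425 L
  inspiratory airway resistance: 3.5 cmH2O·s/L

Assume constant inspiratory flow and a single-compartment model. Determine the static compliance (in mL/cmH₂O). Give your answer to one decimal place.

70.6

Flow: 34 L/min ÷ 60 = 0.5667 L/s.
Equation of motion (constant flow): PIP = Vt/C + R·V̇ + PEEP.
Vt/C = PIP − R·V̇ − PEEP = 11 − 3.5×0.5667 − 3 = 11 − 1.983 − 3 = 6.017 cmH2O.
C = Vt / 6.017 = 425 / 6.017 = 70.633 mL/cmH2O.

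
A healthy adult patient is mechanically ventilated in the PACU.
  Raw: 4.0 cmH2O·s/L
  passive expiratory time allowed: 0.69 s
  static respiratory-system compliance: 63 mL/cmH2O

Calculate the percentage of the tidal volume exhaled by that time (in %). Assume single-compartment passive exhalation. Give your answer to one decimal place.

93.5

τ = R × C = 4.0 × 63 mL/cmH2O = 4.0 × 0.063 L/cmH2O = 0.252 s.
Passive exhalation: V(t)/V₀ = e^(−t/τ) = e^(−0.69/0.252) = 0.06469.
Fraction exhaled = 1 − 0.06469 = 0.9353 → 93.53%.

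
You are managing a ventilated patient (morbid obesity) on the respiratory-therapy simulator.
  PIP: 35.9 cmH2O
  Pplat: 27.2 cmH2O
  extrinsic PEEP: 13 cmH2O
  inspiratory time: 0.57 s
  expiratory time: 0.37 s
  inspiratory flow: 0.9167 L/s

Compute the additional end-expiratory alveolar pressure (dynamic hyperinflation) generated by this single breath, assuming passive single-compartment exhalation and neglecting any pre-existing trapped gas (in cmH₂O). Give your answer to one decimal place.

4.9

Vt = flow × Ti = 0.9167 L/s × 0.57 s × 1000 mL/L = 522.52 mL.
R = (PIP − Pplat)/V̇ = (35.9 − 27.2) / 0.9167 = 8.7/0.9167 = 9.491 cmH2O·s/L.
C = Vt/(Pplat − PEEP) = 522.52 / (27.2 − 13) = 522.52/14.2 = 36.797 mL/cmH2O.
τ = R × C = 9.491 × 0.0368 L/cmH2O = 0.3493 s.
Fraction remaining = e^(−Te/τ) = e^(−0.37/0.3493) = 0.3467; trapped volume = 522.52 × 0.3467 = 181.16 mL.
Additional alveolar pressure from trapping ≈ V_trapped / C = 181.16 / 36.797 = 4.923 cmH2O.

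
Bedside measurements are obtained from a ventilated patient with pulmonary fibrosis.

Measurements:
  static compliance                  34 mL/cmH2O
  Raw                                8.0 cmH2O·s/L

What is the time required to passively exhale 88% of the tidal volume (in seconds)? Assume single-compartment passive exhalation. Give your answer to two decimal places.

0.58

τ = R × C = 8.0 × 34 mL/cmH2O = 8.0 × 0.034 L/cmH2O = 0.272 s.
Exhaled fraction f = 1 − e^(−t/τ) → t = −τ·ln(1 − f) = −0.272·ln(0.12) = 0.5767 s.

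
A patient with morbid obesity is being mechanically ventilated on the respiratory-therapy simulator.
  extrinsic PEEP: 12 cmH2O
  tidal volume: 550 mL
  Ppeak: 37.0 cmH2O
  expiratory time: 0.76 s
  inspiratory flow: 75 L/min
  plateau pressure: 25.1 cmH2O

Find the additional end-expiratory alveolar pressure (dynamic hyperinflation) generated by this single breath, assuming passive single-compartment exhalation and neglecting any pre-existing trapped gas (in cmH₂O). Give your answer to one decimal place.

Flow: 75 L/min ÷ 60 = 1.25 L/s.
R = (PIP − Pplat)/V̇ = (37.0 − 25.1) / 1.25 = 11.9/1.25 = 9.52 cmH2O·s/L.
C = Vt/(Pplat − PEEP) = 550.0 / (25.1 − 12) = 550.0/13.1 = 41.985 mL/cmH2O.
τ = R × C = 9.52 × 0.04199 L/cmH2O = 0.3997 s.
Fraction remaining = e^(−Te/τ) = e^(−0.76/0.3997) = 0.1494; trapped volume = 550.0 × 0.1494 = 82.17 mL.
Additional alveolar pressure from trapping ≈ V_trapped / C = 82.17 / 41.985 = 1.957 cmH2O.

2.0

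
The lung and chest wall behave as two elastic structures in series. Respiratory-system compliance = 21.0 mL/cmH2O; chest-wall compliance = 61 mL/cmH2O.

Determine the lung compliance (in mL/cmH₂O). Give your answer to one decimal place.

1/CL = 1/Crs − 1/Ccw.
1/CL = 1/21.0 − 1/61 = 0.03123.
CL = 32.02 mL/cmH2O.

32.0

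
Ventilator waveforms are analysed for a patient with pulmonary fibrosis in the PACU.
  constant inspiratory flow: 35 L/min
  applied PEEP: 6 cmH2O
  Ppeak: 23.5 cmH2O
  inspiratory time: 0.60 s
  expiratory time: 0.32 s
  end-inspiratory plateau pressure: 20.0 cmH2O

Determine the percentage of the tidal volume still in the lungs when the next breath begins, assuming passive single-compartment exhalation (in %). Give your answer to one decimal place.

Flow: 35 L/min ÷ 60 = 0.5833 L/s.
Vt = flow × Ti = 0.5833 L/s × 0.60 s × 1000 mL/L = 349.98 mL.
R = (PIP − Pplat)/V̇ = (23.5 − 20.0) / 0.5833 = 3.5/0.5833 = 6.0 cmH2O·s/L.
C = Vt/(Pplat − PEEP) = 349.98 / (20.0 − 6) = 349.98/14.0 = 24.999 mL/cmH2O.
τ = R × C = 6.0 × 0.025 L/cmH2O = 0.15 s.
Fraction remaining at end-expiration = e^(−Te/τ) = e^(−0.32/0.15) = 0.1184 → 11.84%.

11.8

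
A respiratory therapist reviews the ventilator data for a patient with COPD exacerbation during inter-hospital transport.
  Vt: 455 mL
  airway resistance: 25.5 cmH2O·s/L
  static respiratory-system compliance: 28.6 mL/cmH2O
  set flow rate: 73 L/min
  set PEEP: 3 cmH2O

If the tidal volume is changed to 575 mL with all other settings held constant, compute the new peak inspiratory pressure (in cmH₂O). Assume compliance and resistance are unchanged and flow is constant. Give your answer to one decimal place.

Flow: 73 L/min ÷ 60 = 1.2167 L/s.
PIP = Vt/C + R·V̇ + PEEP (constant-flow equation of motion).
Only the elastic term changes: ΔPIP = ΔVt / C = (575 − 455) / 28.6 = 4.196 cmH2O.
Original PIP = 455/28.6 + 25.5×1.2167 + 3 = 49.935 cmH2O; new PIP = 49.935 + (4.196) = 54.131 cmH2O.

54.1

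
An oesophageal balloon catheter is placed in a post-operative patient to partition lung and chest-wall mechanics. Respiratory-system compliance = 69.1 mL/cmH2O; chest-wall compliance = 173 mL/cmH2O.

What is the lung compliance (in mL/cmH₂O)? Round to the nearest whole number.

115

1/CL = 1/Crs − 1/Ccw.
1/CL = 1/69.1 − 1/173 = 0.008691.
CL = 115.06 mL/cmH2O.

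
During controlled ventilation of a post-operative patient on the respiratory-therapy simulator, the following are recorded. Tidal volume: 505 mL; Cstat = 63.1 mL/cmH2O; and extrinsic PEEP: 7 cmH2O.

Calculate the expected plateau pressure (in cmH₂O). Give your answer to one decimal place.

Pplat = PEEP + Vt / Cstat = 7 + 505 / 63.1 = 7 + 8.003 = 15.003 cmH2O.

15.0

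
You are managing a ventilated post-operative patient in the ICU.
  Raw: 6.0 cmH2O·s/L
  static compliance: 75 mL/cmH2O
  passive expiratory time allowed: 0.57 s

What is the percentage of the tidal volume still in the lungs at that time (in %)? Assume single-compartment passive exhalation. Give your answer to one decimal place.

τ = R × C = 6.0 × 75 mL/cmH2O = 6.0 × 0.075 L/cmH2O = 0.45 s.
Passive exhalation: V(t)/V₀ = e^(−t/τ) = e^(−0.57/0.45) = 0.2818.
Fraction remaining = 0.2818 → 28.18%.

28.2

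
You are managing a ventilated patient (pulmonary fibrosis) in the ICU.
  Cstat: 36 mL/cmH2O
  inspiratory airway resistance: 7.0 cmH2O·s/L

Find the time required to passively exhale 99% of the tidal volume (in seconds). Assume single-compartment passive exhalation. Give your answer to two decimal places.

1.16

τ = R × C = 7.0 × 36 mL/cmH2O = 7.0 × 0.036 L/cmH2O = 0.252 s.
Exhaled fraction f = 1 − e^(−t/τ) → t = −τ·ln(1 − f) = −0.252·ln(0.01) = 1.161 s.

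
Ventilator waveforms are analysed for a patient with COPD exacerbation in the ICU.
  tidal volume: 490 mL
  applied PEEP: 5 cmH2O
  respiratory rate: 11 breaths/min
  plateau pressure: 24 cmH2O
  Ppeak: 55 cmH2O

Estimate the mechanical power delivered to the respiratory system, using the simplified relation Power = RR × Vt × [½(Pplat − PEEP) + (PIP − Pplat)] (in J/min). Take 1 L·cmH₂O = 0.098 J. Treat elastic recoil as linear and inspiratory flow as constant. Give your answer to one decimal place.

Per-breath work = Vt × [½(Pplat−PEEP) + (PIP−Pplat)] = 0.490 × [0.5×19.0 + 31.0] = 0.490 × 40.5 = 19.845 L·cmH2O.
Power = 11 × 19.845 = 218.3 L·cmH2O/min.
× 0.098 J/(L·cmH2O) → 21.393 J/min.

21.4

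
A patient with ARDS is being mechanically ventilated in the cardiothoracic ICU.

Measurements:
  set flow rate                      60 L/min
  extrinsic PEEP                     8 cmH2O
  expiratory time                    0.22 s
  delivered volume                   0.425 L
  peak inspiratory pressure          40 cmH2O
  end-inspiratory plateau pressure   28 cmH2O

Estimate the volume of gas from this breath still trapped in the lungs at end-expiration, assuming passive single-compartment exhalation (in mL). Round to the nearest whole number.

179

Flow: 60 L/min ÷ 60 = 1 L/s.
R = (PIP − Pplat)/V̇ = (40 − 28) / 1 = 12.0/1 = 12.0 cmH2O·s/L.
C = Vt/(Pplat − PEEP) = 425.0 / (28 − 8) = 425.0/20.0 = 21.25 mL/cmH2O.
τ = R × C = 12.0 × 0.02125 L/cmH2O = 0.255 s.
Fraction remaining = e^(−Te/τ) = e^(−0.22/0.255) = 0.422.
Trapped volume = 425.0 × 0.422 = 179.35 mL.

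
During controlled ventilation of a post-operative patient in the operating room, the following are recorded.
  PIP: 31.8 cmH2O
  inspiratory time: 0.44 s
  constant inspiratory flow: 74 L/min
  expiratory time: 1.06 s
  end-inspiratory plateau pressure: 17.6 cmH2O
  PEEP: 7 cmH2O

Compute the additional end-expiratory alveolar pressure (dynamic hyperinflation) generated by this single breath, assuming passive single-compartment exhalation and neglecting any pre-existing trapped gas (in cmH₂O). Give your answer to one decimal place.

1.8

Flow: 74 L/min ÷ 60 = 1.2333 L/s.
Vt = flow × Ti = 1.2333 L/s × 0.44 s × 1000 mL/L = 542.65 mL.
R = (PIP − Pplat)/V̇ = (31.8 − 17.6) / 1.2333 = 14.2/1.2333 = 11.514 cmH2O·s/L.
C = Vt/(Pplat − PEEP) = 542.65 / (17.6 − 7) = 542.65/10.6 = 51.193 mL/cmH2O.
τ = R × C = 11.514 × 0.05119 L/cmH2O = 0.5894 s.
Fraction remaining = e^(−Te/τ) = e^(−1.06/0.5894) = 0.1656; trapped volume = 542.65 × 0.1656 = 89.863 mL.
Additional alveolar pressure from trapping ≈ V_trapped / C = 89.863 / 51.193 = 1.755 cmH2O.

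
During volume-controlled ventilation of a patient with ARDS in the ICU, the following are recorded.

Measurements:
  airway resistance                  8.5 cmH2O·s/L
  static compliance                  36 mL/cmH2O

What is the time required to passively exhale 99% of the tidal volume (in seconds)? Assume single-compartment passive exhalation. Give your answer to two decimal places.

1.41

τ = R × C = 8.5 × 36 mL/cmH2O = 8.5 × 0.036 L/cmH2O = 0.306 s.
Exhaled fraction f = 1 − e^(−t/τ) → t = −τ·ln(1 − f) = −0.306·ln(0.01) = 1.409 s.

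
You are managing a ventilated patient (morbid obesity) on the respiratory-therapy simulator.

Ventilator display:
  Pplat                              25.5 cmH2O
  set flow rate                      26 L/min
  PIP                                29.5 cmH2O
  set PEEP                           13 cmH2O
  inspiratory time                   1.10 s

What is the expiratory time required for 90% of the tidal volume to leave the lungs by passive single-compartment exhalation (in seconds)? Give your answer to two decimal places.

Flow: 26 L/min ÷ 60 = 0.4333 L/s.
Vt = flow × Ti = 0.4333 L/s × 1.10 s × 1000 mL/L = 476.63 mL.
R = (PIP − Pplat)/V̇ = (29.5 − 25.5) / 0.4333 = 4.0/0.4333 = 9.231 cmH2O·s/L.
C = Vt/(Pplat − PEEP) = 476.63 / (25.5 − 13) = 476.63/12.5 = 38.13 mL/cmH2O.
τ = R × C = 9.231 × 0.03813 L/cmH2O = 0.352 s.
t = −τ·ln(1 − 0.90) = −0.352·ln(0.1) = 0.8105 s.

0.81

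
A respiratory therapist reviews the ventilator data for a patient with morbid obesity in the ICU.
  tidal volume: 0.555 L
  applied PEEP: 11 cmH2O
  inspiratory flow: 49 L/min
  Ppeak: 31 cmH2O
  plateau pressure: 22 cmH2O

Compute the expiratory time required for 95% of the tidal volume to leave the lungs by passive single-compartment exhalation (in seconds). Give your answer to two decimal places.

1.67

Flow: 49 L/min ÷ 60 = 0.8167 L/s.
R = (PIP − Pplat)/V̇ = (31 − 22) / 0.8167 = 9.0/0.8167 = 11.02 cmH2O·s/L.
C = Vt/(Pplat − PEEP) = 555.0 / (22 − 11) = 555.0/11.0 = 50.455 mL/cmH2O.
τ = R × C = 11.02 × 0.05046 L/cmH2O = 0.5561 s.
t = −τ·ln(1 − 0.95) = −0.5561·ln(0.05) = 1.666 s.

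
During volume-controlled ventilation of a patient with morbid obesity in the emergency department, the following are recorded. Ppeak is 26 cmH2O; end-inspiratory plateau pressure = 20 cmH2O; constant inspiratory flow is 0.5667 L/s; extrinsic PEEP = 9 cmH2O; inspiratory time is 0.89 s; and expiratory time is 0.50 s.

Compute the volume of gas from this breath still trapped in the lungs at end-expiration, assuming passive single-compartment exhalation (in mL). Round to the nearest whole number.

Vt = flow × Ti = 0.5667 L/s × 0.89 s × 1000 mL/L = 504.36 mL.
R = (PIP − Pplat)/V̇ = (26 − 20) / 0.5667 = 6.0/0.5667 = 10.588 cmH2O·s/L.
C = Vt/(Pplat − PEEP) = 504.36 / (20 − 9) = 504.36/11.0 = 45.851 mL/cmH2O.
τ = R × C = 10.588 × 0.04585 L/cmH2O = 0.4855 s.
Fraction remaining = e^(−Te/τ) = e^(−0.50/0.4855) = 0.3571.
Trapped volume = 504.36 × 0.3571 = 180.11 mL.

180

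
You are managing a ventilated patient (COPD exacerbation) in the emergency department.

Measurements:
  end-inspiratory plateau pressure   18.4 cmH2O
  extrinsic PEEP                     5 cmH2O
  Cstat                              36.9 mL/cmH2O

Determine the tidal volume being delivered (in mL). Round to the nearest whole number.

494

Vt = Cstat × (Pplat − PEEP) = 36.9 × (18.4 − 5) = 36.9 × 13.4 = 494.46 mL.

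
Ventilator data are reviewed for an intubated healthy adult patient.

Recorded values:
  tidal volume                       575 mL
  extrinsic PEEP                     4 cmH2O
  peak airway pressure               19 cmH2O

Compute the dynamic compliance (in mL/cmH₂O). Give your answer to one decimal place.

Dynamic compliance = Vt / (PIP − PEEP) = 575 / (19 − 4) = 575 / 15.0 = 38.333 mL/cmH2O.

38.3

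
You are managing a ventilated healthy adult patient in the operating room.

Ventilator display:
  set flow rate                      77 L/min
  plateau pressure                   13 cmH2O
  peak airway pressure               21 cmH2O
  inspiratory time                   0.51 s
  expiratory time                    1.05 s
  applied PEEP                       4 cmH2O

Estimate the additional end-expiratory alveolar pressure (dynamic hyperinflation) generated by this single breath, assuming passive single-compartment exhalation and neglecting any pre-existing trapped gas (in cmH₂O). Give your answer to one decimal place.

0.9

Flow: 77 L/min ÷ 60 = 1.2833 L/s.
Vt = flow × Ti = 1.2833 L/s × 0.51 s × 1000 mL/L = 654.48 mL.
R = (PIP − Pplat)/V̇ = (21 − 13) / 1.2833 = 8.0/1.2833 = 6.234 cmH2O·s/L.
C = Vt/(Pplat − PEEP) = 654.48 / (13 − 4) = 654.48/9.0 = 72.72 mL/cmH2O.
τ = R × C = 6.234 × 0.07272 L/cmH2O = 0.4533 s.
Fraction remaining = e^(−Te/τ) = e^(−1.05/0.4533) = 0.09863; trapped volume = 654.48 × 0.09863 = 64.551 mL.
Additional alveolar pressure from trapping ≈ V_trapped / C = 64.551 / 72.72 = 0.8877 cmH2O.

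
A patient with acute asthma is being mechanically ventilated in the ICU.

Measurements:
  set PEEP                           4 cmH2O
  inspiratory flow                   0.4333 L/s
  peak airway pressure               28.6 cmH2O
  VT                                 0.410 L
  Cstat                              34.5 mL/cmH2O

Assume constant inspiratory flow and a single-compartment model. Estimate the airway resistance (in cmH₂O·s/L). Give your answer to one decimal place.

29.3

Equation of motion (constant flow): PIP = Vt/C + R·V̇ + PEEP.
R·V̇ = PIP − Vt/C − PEEP = 28.6 − 410/34.5 − 4 = 28.6 − 11.884 − 4 = 12.716 cmH2O.
R = 12.716 / 0.4333 = 29.347 cmH2O·s/L.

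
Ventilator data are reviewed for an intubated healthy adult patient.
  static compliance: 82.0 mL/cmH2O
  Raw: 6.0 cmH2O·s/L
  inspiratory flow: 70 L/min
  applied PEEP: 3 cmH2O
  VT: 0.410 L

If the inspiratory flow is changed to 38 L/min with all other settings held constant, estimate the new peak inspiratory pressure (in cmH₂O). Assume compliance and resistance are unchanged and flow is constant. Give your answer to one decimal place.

11.8

Flow: 70 L/min ÷ 60 = 1.1667 L/s.
New flow: 38 L/min ÷ 60 = 0.6333 L/s.
PIP = Vt/C + R·V̇ + PEEP (constant-flow equation of motion).
Only the resistive term changes: ΔPIP = R × ΔV̇ = 6.0 × (0.6333 − 1.1667) = 6.0 × -0.5334 = -3.2 cmH2O.
Original PIP = 410/82.0 + 6.0×1.1667 + 3 = 15.0 cmH2O; new PIP = 15.0 + (-3.2) = 11.8 cmH2O.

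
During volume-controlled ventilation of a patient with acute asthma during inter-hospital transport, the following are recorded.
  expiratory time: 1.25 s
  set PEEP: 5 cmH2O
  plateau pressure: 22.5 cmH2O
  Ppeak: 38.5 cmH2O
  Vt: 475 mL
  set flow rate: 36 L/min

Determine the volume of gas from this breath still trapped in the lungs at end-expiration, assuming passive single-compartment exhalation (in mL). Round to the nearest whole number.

84

Flow: 36 L/min ÷ 60 = 0.6 L/s.
R = (PIP − Pplat)/V̇ = (38.5 − 22.5) / 0.6 = 16.0/0.6 = 26.667 cmH2O·s/L.
C = Vt/(Pplat − PEEP) = 475.0 / (22.5 − 5) = 475.0/17.5 = 27.143 mL/cmH2O.
τ = R × C = 26.667 × 0.02714 L/cmH2O = 0.7237 s.
Fraction remaining = e^(−Te/τ) = e^(−1.25/0.7237) = 0.1778.
Trapped volume = 475.0 × 0.1778 = 84.455 mL.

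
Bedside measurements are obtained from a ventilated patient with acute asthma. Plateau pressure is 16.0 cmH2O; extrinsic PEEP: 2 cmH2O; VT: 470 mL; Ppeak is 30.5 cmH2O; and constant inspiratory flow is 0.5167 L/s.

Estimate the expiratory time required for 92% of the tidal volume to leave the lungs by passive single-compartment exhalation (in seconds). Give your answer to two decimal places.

2.38

R = (PIP − Pplat)/V̇ = (30.5 − 16.0) / 0.5167 = 14.5/0.5167 = 28.063 cmH2O·s/L.
C = Vt/(Pplat − PEEP) = 470.0 / (16.0 − 2) = 470.0/14.0 = 33.571 mL/cmH2O.
τ = R × C = 28.063 × 0.03357 L/cmH2O = 0.9421 s.
t = −τ·ln(1 − 0.92) = −0.9421·ln(0.08) = 2.379 s.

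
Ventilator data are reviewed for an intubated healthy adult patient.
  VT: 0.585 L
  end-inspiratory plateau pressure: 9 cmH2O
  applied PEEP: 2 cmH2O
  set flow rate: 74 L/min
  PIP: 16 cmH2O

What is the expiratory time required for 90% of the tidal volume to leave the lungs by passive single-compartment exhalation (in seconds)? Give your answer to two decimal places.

Flow: 74 L/min ÷ 60 = 1.2333 L/s.
R = (PIP − Pplat)/V̇ = (16 − 9) / 1.2333 = 7.0/1.2333 = 5.676 cmH2O·s/L.
C = Vt/(Pplat − PEEP) = 585.0 / (9 − 2) = 585.0/7.0 = 83.571 mL/cmH2O.
τ = R × C = 5.676 × 0.08357 L/cmH2O = 0.4743 s.
t = −τ·ln(1 − 0.90) = −0.4743·ln(0.1) = 1.092 s.

1.09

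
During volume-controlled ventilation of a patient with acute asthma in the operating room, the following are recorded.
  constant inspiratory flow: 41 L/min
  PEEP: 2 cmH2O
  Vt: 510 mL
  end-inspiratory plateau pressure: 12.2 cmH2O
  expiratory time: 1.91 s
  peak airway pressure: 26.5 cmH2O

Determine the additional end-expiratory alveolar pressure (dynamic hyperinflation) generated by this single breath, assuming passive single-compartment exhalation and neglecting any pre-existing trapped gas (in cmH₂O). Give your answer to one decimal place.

1.6

Flow: 41 L/min ÷ 60 = 0.6833 L/s.
R = (PIP − Pplat)/V̇ = (26.5 − 12.2) / 0.6833 = 14.3/0.6833 = 20.928 cmH2O·s/L.
C = Vt/(Pplat − PEEP) = 510.0 / (12.2 − 2) = 510.0/10.2 = 50.0 mL/cmH2O.
τ = R × C = 20.928 × 0.05 L/cmH2O = 1.046 s.
Fraction remaining = e^(−Te/τ) = e^(−1.91/1.046) = 0.1611; trapped volume = 510.0 × 0.1611 = 82.161 mL.
Additional alveolar pressure from trapping ≈ V_trapped / C = 82.161 / 50.0 = 1.643 cmH2O.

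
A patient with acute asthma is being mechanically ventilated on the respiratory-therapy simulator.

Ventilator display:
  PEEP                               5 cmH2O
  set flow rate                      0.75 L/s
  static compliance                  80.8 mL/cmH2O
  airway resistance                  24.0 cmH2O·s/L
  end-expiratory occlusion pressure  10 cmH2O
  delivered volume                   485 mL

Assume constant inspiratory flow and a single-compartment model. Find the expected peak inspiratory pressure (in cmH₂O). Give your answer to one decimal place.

Total PEEP = 10 cmH2O (set 5 + intrinsic 5); this is the baseline alveolar pressure.
Equation of motion (constant flow): PIP = Vt/C + R·V̇ + PEEP.
PIP = 485/80.8 + 24.0×0.75 + 10 = 6.002 + 18.0 + 10 = 34.002 cmH2O.

34.0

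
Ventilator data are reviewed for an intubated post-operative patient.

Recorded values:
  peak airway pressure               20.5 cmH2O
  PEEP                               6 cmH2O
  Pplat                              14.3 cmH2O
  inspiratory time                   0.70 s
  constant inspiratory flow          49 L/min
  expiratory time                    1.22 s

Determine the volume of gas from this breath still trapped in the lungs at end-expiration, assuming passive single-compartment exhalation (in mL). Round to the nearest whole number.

Flow: 49 L/min ÷ 60 = 0.8167 L/s.
Vt = flow × Ti = 0.8167 L/s × 0.70 s × 1000 mL/L = 571.69 mL.
R = (PIP − Pplat)/V̇ = (20.5 − 14.3) / 0.8167 = 6.2/0.8167 = 7.592 cmH2O·s/L.
C = Vt/(Pplat − PEEP) = 571.69 / (14.3 − 6) = 571.69/8.3 = 68.878 mL/cmH2O.
τ = R × C = 7.592 × 0.06888 L/cmH2O = 0.5229 s.
Fraction remaining = e^(−Te/τ) = e^(−1.22/0.5229) = 0.09699.
Trapped volume = 571.69 × 0.09699 = 55.448 mL.

55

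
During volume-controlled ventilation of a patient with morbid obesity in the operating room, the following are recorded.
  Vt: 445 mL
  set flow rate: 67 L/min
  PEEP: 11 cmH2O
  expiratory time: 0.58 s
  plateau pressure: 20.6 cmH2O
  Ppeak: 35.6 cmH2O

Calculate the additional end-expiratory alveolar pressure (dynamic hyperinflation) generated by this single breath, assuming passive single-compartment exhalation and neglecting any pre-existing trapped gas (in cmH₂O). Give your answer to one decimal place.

3.8

Flow: 67 L/min ÷ 60 = 1.1167 L/s.
R = (PIP − Pplat)/V̇ = (35.6 − 20.6) / 1.1167 = 15.0/1.1167 = 13.432 cmH2O·s/L.
C = Vt/(Pplat − PEEP) = 445.0 / (20.6 − 11) = 445.0/9.6 = 46.354 mL/cmH2O.
τ = R × C = 13.432 × 0.04635 L/cmH2O = 0.6226 s.
Fraction remaining = e^(−Te/τ) = e^(−0.58/0.6226) = 0.3939; trapped volume = 445.0 × 0.3939 = 175.29 mL.
Additional alveolar pressure from trapping ≈ V_trapped / C = 175.29 / 46.354 = 3.782 cmH2O.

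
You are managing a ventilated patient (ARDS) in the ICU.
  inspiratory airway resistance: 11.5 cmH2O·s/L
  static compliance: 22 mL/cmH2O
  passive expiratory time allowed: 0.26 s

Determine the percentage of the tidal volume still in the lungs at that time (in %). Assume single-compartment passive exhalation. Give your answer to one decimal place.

35.8

τ = R × C = 11.5 × 22 mL/cmH2O = 11.5 × 0.022 L/cmH2O = 0.253 s.
Passive exhalation: V(t)/V₀ = e^(−t/τ) = e^(−0.26/0.253) = 0.3578.
Fraction remaining = 0.3578 → 35.78%.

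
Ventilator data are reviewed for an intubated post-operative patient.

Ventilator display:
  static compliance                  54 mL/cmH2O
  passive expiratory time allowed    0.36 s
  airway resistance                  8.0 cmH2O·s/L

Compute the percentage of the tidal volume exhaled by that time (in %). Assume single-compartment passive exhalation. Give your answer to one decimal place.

τ = R × C = 8.0 × 54 mL/cmH2O = 8.0 × 0.054 L/cmH2O = 0.432 s.
Passive exhalation: V(t)/V₀ = e^(−t/τ) = e^(−0.36/0.432) = 0.4346.
Fraction exhaled = 1 − 0.4346 = 0.5654 → 56.54%.

56.5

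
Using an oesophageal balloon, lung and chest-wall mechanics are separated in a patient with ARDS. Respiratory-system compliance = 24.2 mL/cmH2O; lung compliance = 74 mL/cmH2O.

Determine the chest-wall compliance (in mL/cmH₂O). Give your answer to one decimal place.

1/Ccw = 1/Crs − 1/CL.
1/Ccw = 1/24.2 − 1/74 = 0.02781.
Ccw = 35.958 mL/cmH2O.

36.0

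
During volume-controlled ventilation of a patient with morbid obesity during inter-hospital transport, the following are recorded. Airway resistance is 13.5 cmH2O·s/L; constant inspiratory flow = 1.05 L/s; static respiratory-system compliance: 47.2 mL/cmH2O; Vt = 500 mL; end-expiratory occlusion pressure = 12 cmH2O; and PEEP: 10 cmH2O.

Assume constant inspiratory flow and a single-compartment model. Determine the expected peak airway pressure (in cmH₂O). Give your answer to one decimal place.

Total PEEP = 12 cmH2O (set 10 + intrinsic 2); this is the baseline alveolar pressure.
Equation of motion (constant flow): PIP = Vt/C + R·V̇ + PEEP.
PIP = 500/47.2 + 13.5×1.05 + 12 = 10.593 + 14.175 + 12 = 36.768 cmH2O.

36.8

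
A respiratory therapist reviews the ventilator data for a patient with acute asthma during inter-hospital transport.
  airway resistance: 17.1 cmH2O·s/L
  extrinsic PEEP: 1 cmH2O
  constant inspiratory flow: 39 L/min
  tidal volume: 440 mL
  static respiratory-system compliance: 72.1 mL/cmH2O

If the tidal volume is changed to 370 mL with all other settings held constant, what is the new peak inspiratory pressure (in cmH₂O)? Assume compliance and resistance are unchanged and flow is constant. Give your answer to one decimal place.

Flow: 39 L/min ÷ 60 = 0.65 L/s.
PIP = Vt/C + R·V̇ + PEEP (constant-flow equation of motion).
Only the elastic term changes: ΔPIP = ΔVt / C = (370 − 440) / 72.1 = -0.9709 cmH2O.
Original PIP = 440/72.1 + 17.1×0.65 + 1 = 18.218 cmH2O; new PIP = 18.218 + (-0.9709) = 17.247 cmH2O.

17.2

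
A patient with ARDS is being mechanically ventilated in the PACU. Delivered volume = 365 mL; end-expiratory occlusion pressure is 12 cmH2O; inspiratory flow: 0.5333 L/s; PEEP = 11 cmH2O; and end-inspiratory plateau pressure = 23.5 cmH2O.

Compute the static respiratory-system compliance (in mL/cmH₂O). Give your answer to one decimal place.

End-expiratory occlusion gives total PEEP = 12 cmH2O (intrinsic PEEP = 12 − 11 = 1). Use total PEEP for the elastic gradient.
Cstat = Vt / (Pplat − PEEPtotal) = 365 / (23.5 − 12) = 365 / 11.5 = 31.739 mL/cmH2O.

31.7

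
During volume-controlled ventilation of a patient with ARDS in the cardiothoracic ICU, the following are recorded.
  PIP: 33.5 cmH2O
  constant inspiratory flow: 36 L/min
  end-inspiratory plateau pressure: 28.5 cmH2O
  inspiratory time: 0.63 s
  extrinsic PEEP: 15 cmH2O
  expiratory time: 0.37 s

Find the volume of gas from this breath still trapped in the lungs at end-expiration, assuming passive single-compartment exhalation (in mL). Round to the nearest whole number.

Flow: 36 L/min ÷ 60 = 0.6 L/s.
Vt = flow × Ti = 0.6 L/s × 0.63 s × 1000 mL/L = 378.0 mL.
R = (PIP − Pplat)/V̇ = (33.5 − 28.5) / 0.6 = 5.0/0.6 = 8.333 cmH2O·s/L.
C = Vt/(Pplat − PEEP) = 378.0 / (28.5 − 15) = 378.0/13.5 = 28.0 mL/cmH2O.
τ = R × C = 8.333 × 0.028 L/cmH2O = 0.2333 s.
Fraction remaining = e^(−Te/τ) = e^(−0.37/0.2333) = 0.2048.
Trapped volume = 378.0 × 0.2048 = 77.414 mL.

77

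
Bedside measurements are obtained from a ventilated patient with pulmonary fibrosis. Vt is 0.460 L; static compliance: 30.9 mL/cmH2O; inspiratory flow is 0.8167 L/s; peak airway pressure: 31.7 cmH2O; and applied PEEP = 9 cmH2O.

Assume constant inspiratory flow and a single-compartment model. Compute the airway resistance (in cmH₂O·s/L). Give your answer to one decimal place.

Equation of motion (constant flow): PIP = Vt/C + R·V̇ + PEEP.
R·V̇ = PIP − Vt/C − PEEP = 31.7 − 460/30.9 − 9 = 31.7 − 14.887 − 9 = 7.813 cmH2O.
R = 7.813 / 0.8167 = 9.567 cmH2O·s/L.

9.6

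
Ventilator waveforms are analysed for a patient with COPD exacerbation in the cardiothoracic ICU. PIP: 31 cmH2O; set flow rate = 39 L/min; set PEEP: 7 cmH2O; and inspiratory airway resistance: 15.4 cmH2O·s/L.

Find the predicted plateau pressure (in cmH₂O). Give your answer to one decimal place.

21.0

Flow: 39 L/min ÷ 60 = 0.65 L/s.
Pplat = PIP − Raw × flow = 31 − 15.4 × 0.65 = 31 − 10.01 = 20.99 cmH2O.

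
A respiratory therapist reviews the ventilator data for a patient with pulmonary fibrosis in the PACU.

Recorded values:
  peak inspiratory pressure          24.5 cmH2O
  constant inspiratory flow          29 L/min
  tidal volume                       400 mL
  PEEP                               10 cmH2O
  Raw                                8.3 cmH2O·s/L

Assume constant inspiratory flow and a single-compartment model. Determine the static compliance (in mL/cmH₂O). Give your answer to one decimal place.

38.1

Flow: 29 L/min ÷ 60 = 0.4833 L/s.
Equation of motion (constant flow): PIP = Vt/C + R·V̇ + PEEP.
Vt/C = PIP − R·V̇ − PEEP = 24.5 − 8.3×0.4833 − 10 = 24.5 − 4.011 − 10 = 10.489 cmH2O.
C = Vt / 10.489 = 400 / 10.489 = 38.135 mL/cmH2O.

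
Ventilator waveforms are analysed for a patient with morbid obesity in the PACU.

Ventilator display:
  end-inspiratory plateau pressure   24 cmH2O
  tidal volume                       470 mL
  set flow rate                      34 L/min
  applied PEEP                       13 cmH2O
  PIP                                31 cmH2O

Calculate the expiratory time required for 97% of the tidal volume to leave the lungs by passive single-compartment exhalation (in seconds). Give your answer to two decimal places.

Flow: 34 L/min ÷ 60 = 0.5667 L/s.
R = (PIP − Pplat)/V̇ = (31 − 24) / 0.5667 = 7.0/0.5667 = 12.352 cmH2O·s/L.
C = Vt/(Pplat − PEEP) = 470.0 / (24 − 13) = 470.0/11.0 = 42.727 mL/cmH2O.
τ = R × C = 12.352 × 0.04273 L/cmH2O = 0.5278 s.
t = −τ·ln(1 − 0.97) = −0.5278·ln(0.03) = 1.851 s.

1.85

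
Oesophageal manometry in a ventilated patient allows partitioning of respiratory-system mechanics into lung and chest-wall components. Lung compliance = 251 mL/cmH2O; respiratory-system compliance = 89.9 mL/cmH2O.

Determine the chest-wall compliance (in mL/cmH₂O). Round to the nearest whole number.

1/Ccw = 1/Crs − 1/CL.
1/Ccw = 1/89.9 − 1/251 = 0.007139.
Ccw = 140.08 mL/cmH2O.

140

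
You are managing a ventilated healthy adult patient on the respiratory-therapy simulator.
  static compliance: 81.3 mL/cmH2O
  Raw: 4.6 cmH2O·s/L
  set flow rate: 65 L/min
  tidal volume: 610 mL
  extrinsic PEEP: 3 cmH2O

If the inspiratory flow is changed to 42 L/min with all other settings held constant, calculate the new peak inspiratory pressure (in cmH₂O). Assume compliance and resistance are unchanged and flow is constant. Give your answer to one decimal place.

Flow: 65 L/min ÷ 60 = 1.0833 L/s.
New flow: 42 L/min ÷ 60 = 0.7 L/s.
PIP = Vt/C + R·V̇ + PEEP (constant-flow equation of motion).
Only the resistive term changes: ΔPIP = R × ΔV̇ = 4.6 × (0.7 − 1.0833) = 4.6 × -0.3833 = -1.763 cmH2O.
Original PIP = 610/81.3 + 4.6×1.0833 + 3 = 15.486 cmH2O; new PIP = 15.486 + (-1.763) = 13.723 cmH2O.

13.7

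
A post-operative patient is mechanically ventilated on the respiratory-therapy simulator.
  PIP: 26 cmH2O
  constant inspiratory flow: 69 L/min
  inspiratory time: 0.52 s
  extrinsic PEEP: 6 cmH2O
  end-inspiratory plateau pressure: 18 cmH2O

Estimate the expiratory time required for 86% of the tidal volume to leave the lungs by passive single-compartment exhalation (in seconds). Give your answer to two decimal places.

0.68

Flow: 69 L/min ÷ 60 = 1.15 L/s.
Vt = flow × Ti = 1.15 L/s × 0.52 s × 1000 mL/L = 598.0 mL.
R = (PIP − Pplat)/V̇ = (26 − 18) / 1.15 = 8.0/1.15 = 6.957 cmH2O·s/L.
C = Vt/(Pplat − PEEP) = 598.0 / (18 − 6) = 598.0/12.0 = 49.833 mL/cmH2O.
τ = R × C = 6.957 × 0.04983 L/cmH2O = 0.3467 s.
t = −τ·ln(1 − 0.86) = −0.3467·ln(0.14) = 0.6817 s.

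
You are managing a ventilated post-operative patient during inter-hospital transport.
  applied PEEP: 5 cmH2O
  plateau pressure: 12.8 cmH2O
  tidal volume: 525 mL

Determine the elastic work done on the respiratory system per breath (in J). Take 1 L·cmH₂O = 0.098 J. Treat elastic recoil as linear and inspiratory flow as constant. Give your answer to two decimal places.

Elastic work ≈ ½ × (Pplat − PEEP) × Vt = 0.5 × (12.8 − 5) × 0.525 L = 0.5 × 7.8 × 0.525 = 2.048 L·cmH2O.
× 0.098 J/(L·cmH2O) → 0.2007 J.

0.20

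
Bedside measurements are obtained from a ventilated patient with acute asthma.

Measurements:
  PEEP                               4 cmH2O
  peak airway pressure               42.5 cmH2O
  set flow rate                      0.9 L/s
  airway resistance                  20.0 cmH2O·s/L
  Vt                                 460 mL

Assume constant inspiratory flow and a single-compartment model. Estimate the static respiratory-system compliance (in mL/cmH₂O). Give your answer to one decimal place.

22.4

Equation of motion (constant flow): PIP = Vt/C + R·V̇ + PEEP.
Vt/C = PIP − R·V̇ − PEEP = 42.5 − 20.0×0.9 − 4 = 42.5 − 18.0 − 4 = 20.5 cmH2O.
C = Vt / 20.5 = 460 / 20.5 = 22.439 mL/cmH2O.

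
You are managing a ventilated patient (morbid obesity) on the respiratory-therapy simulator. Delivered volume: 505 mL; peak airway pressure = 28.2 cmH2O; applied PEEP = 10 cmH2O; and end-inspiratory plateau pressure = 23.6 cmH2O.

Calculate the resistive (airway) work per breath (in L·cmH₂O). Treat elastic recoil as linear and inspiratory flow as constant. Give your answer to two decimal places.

2.32

With constant inspiratory flow the resistive pressure is constant at PIP − Pplat = 28.2 − 23.6 = 4.6 cmH2O, so resistive work = 4.6 × 0.505 = 2.323 L·cmH2O.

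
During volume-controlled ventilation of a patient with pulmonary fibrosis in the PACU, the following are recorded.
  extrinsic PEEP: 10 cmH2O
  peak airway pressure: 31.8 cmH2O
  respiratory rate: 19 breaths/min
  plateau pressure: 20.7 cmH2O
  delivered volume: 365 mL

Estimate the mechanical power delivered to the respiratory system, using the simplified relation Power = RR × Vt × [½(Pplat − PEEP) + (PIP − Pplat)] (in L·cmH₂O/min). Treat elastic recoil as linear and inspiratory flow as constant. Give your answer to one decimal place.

Per-breath work = Vt × [½(Pplat−PEEP) + (PIP−Pplat)] = 0.365 × [0.5×10.7 + 11.1] = 0.365 × 16.45 = 6.004 L·cmH2O.
Power = 19 × 6.004 = 114.08 L·cmH2O/min.

114.1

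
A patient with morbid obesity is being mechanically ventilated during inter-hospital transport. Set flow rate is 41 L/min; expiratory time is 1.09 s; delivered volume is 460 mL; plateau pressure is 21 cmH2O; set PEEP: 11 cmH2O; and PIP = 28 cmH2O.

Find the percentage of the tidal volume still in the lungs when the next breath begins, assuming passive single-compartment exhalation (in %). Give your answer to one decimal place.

Flow: 41 L/min ÷ 60 = 0.6833 L/s.
R = (PIP − Pplat)/V̇ = (28 − 21) / 0.6833 = 7.0/0.6833 = 10.244 cmH2O·s/L.
C = Vt/(Pplat − PEEP) = 460.0 / (21 − 11) = 460.0/10.0 = 46.0 mL/cmH2O.
τ = R × C = 10.244 × 0.046 L/cmH2O = 0.4712 s.
Fraction remaining at end-expiration = e^(−Te/τ) = e^(−1.09/0.4712) = 0.09894 → 9.894%.

9.9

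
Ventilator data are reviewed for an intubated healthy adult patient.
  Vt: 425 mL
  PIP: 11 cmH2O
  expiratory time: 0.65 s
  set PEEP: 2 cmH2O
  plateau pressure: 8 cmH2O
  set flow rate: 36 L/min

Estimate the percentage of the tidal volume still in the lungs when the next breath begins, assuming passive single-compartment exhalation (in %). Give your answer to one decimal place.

16.0

Flow: 36 L/min ÷ 60 = 0.6 L/s.
R = (PIP − Pplat)/V̇ = (11 − 8) / 0.6 = 3.0/0.6 = 5.0 cmH2O·s/L.
C = Vt/(Pplat − PEEP) = 425.0 / (8 − 2) = 425.0/6.0 = 70.833 mL/cmH2O.
τ = R × C = 5.0 × 0.07083 L/cmH2O = 0.3542 s.
Fraction remaining at end-expiration = e^(−Te/τ) = e^(−0.65/0.3542) = 0.1596 → 15.96%.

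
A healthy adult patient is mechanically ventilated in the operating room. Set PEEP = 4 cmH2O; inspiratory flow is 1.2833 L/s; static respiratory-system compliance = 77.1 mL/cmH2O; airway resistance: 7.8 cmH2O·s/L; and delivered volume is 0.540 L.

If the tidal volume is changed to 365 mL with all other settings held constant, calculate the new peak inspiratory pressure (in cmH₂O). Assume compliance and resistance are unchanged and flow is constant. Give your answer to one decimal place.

18.7

PIP = Vt/C + R·V̇ + PEEP (constant-flow equation of motion).
Only the elastic term changes: ΔPIP = ΔVt / C = (365 − 540) / 77.1 = -2.27 cmH2O.
Original PIP = 540/77.1 + 7.8×1.2833 + 4 = 21.014 cmH2O; new PIP = 21.014 + (-2.27) = 18.744 cmH2O.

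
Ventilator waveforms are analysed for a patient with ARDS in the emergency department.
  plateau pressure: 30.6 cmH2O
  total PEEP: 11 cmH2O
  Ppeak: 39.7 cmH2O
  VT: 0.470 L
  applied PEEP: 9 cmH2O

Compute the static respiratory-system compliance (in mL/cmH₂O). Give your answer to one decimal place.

End-expiratory occlusion gives total PEEP = 11 cmH2O (intrinsic PEEP = 11 − 9 = 2). Use total PEEP for the elastic gradient.
Cstat = Vt / (Pplat − PEEPtotal) = 470 / (30.6 − 11) = 470 / 19.6 = 23.98 mL/cmH2O.

24.0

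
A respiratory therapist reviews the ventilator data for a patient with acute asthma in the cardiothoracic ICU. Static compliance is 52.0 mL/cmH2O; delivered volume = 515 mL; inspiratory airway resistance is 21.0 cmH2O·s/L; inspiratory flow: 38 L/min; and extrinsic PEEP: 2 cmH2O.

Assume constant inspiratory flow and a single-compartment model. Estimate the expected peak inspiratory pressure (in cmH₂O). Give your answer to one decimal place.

Flow: 38 L/min ÷ 60 = 0.6333 L/s.
Equation of motion (constant flow): PIP = Vt/C + R·V̇ + PEEP.
PIP = 515/52.0 + 21.0×0.6333 + 2 = 9.904 + 13.299 + 2 = 25.203 cmH2O.

25.2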